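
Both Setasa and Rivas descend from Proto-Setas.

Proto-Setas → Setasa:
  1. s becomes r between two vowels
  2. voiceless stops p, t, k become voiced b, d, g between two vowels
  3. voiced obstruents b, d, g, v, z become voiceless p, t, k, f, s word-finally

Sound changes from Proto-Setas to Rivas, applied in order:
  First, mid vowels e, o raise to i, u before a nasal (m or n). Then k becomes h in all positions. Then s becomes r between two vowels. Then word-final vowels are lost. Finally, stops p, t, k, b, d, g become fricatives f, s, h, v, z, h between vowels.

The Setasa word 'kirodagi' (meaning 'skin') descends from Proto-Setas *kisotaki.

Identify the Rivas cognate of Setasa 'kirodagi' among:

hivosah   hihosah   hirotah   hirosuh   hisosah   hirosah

Rivas: *kisotaki
  kisotaki (rule 1 does not apply)
  kisotaki → hisotahi   [unconditioned shift]
  hisotahi → hirotahi   [rhotacism]
  hirotahi → hirotah   [apocope]
  hirotah → hirosah   [intervocalic lenition]
  giving Rivas hirosah.
The other candidates each miss or misapply at least one Rivas change.

hirosah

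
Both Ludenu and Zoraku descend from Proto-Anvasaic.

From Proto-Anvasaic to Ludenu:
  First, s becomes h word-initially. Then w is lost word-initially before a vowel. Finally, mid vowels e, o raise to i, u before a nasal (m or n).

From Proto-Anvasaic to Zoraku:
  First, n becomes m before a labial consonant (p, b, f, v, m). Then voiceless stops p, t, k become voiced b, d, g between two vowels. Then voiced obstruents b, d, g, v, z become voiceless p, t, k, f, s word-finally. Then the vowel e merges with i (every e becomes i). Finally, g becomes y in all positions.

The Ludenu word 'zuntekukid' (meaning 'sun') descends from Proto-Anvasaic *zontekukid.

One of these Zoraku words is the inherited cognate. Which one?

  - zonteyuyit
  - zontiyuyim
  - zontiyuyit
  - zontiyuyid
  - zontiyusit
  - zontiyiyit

Zoraku: *zontekukid
  zontekukid (rule 1 does not apply)
  zontekukid → zontegugid   [intervocalic voicing]
  zontegugid → zontegugit   [final devoicing]
  zontegugit → zontigugit   [vowel merger]
  zontigugit → zontiyuyit   [unconditioned shift]
  giving Zoraku zontiyuyit.

zontiyuyit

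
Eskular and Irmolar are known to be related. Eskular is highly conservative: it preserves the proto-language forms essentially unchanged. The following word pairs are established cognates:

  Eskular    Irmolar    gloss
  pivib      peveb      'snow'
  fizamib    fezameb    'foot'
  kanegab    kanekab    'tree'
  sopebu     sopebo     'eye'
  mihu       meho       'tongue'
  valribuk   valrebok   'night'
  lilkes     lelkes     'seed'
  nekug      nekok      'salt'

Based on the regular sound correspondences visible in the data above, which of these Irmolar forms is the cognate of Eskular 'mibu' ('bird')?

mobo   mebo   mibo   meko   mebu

mebo

pivib ~ peveb, fizamib ~ fezameb — Eskular i corresponds to Irmolar e after a consonant, before a labial obstruent.
sopebu ~ sopebo, mihu ~ meho — Eskular u corresponds to Irmolar o word-finally.
Applying these to Eskular 'mibu':
  mibu → mebu   (i→e after a consonant, before a labial obstruent)
  mebu → mebo   (u→o word-finally)
So the Irmolar cognate is 'mebo'.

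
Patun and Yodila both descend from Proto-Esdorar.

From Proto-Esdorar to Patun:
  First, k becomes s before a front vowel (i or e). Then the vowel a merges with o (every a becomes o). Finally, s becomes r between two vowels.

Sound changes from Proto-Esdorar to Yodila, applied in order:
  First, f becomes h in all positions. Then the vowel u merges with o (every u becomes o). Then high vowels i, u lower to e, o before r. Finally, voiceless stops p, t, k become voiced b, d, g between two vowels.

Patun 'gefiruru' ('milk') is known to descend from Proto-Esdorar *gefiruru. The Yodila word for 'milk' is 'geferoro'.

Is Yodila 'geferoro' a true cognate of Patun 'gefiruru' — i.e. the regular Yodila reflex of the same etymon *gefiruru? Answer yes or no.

no

Derive the expected Yodila reflex of *gefiruru:
Yodila: *gefiruru > gehiruru > gehiroro > geheroro  (by unconditioned shift, vowel merger, pre-rhotic lowering)
The regular Yodila reflex would be 'geheroro', but the attested form is 'geferoro'. The correspondence is irregular, so they are not cognates (the Yodila form has a different source).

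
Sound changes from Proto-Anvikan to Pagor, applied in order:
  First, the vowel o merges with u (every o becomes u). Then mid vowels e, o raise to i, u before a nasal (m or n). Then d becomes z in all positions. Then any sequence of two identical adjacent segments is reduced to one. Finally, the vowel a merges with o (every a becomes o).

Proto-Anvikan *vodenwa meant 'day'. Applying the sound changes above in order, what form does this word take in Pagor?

vuzinwo

Pagor: start from *vodenwa.
  rule 1 (vowel merger): vodenwa → vudenwa
  rule 2 (pre-nasal raising): vudenwa → vudinwa
  rule 3 (unconditioned shift): vudinwa → vuzinwa
  rule 4: no change — vuzinwa
  rule 5 (vowel merger): vuzinwa → vuzinwo
  ⇒ Pagor vuzinwo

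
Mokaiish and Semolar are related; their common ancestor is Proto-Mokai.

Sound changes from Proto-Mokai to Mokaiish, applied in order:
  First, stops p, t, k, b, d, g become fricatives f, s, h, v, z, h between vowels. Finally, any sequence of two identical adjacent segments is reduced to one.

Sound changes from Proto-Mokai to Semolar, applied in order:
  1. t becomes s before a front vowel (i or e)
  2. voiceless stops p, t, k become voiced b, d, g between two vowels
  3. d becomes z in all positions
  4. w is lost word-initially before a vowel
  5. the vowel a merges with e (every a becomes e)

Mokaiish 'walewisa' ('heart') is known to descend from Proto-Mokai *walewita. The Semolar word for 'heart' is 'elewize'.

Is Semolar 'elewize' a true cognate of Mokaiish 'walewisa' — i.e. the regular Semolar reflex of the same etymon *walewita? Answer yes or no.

Derive the expected Semolar reflex of *walewita:
Semolar: *walewita > walewida > walewiza > alewiza > elewize  (by intervocalic voicing, unconditioned shift, glide loss, vowel merger)
Semolar 'elewize' matches the regular reflex exactly, so the pair is cognate.

yes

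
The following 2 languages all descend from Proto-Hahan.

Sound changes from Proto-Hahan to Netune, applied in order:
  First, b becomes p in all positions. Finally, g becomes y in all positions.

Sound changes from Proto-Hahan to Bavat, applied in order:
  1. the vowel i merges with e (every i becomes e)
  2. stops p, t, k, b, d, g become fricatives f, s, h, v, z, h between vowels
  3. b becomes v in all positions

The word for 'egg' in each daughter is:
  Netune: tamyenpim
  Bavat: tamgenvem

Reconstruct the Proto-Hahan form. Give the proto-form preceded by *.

*tamgenbim

Position 8: Netune has i, Bavat has e. Netune preserves i here (none of its changes turn any other segment into i), so the proto-segment is *i.
Position 4: Netune has y, Bavat has g. Bavat preserves g here (none of its changes turn any other segment into g), so the proto-segment is *g.
Continuing position by position gives *tamgenbim; check it forward:
Netune: *tamgenbim > tamgenpim > tamyenpim  (by unconditioned shift, unconditioned shift)
Bavat: start from *tamgenbim.
  rule 1 (vowel merger): tamgenbim → tamgenbem
  rule 2: no change — tamgenbem
  rule 3 (unconditioned shift): tamgenbem → tamgenvem
  ⇒ Bavat tamgenvem
*tamgenbim is the unique common source.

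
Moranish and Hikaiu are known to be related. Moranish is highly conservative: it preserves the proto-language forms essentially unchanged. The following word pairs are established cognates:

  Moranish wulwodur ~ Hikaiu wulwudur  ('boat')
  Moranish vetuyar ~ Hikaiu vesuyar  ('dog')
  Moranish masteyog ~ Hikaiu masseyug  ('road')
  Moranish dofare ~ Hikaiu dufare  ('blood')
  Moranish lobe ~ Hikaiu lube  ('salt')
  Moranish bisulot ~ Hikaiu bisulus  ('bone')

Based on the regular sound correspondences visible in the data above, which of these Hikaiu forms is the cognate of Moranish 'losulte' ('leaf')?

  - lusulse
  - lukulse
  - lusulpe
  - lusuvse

lusulse

wulwodur ~ wulwudur, masteyog ~ masseyug — Moranish o corresponds to Hikaiu u after a consonant, before a consonant other than r, m, n, p, b, f, v.
masteyog ~ masseyug — Moranish t corresponds to Hikaiu s after a consonant, before a front vowel.
Applying these to Moranish 'losulte':
  losulte → lusulte   (o→u after a consonant, before a consonant other than r, m, n, p, b, f, v)
  lusulte → lusulse   (t→s after a consonant, before a front vowel)
So the Hikaiu cognate is 'lusulse'.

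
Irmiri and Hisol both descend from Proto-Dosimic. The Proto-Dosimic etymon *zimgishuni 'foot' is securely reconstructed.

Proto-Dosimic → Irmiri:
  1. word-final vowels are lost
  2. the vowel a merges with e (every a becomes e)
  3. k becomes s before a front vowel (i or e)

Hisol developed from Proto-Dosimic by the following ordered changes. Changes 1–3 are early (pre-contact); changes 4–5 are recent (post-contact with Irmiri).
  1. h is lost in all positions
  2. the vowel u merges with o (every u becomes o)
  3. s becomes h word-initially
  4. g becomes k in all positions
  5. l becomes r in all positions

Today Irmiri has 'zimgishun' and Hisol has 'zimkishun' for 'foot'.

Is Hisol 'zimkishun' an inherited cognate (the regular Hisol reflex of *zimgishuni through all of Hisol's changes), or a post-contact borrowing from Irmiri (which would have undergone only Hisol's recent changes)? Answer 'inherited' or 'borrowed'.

If inherited, *zimgishuni would pass through all of Hisol's changes:
Hisol: start from *zimgishuni.
  rule 1 (h-loss): zimgishuni → zimgisuni
  rule 2 (vowel merger): zimgisuni → zimgisoni
  rule 3: no change — zimgisoni
  rule 4 (unconditioned shift): zimgisoni → zimkisoni
  rule 5: no change — zimkisoni
  ⇒ Hisol zimkisoni
If borrowed from Irmiri 'zimgishun' after the early changes, it would undergo only the recent ones:
  rule 4 (unconditioned shift): zimgishun → zimkishun
  rule 5 (unconditioned shift): no change (zimkishun)
  ⇒ as a loan: zimkishun
Hisol 'zimkishun' matches the loan outcome 'zimkishun', not the inherited 'zimkisoni' — it skipped the early Hisol changes, so it was borrowed from Irmiri.

borrowed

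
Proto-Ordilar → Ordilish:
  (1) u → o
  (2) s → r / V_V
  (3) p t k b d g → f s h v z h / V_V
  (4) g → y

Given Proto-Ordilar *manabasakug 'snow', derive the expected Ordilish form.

manavarahoy

Ordilish: *manabasakug > manabasakog > manabarakog > manavarahog > manavarahoy  (by vowel merger, rhotacism, intervocalic lenition, unconditioned shift)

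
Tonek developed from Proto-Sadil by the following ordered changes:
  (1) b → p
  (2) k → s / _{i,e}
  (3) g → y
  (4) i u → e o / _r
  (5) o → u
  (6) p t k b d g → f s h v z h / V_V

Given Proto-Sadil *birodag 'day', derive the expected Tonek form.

Tonek: *birodag
  birodag → pirodag   [unconditioned shift]
  pirodag (rule 2 does not apply)
  pirodag → piroday   [unconditioned shift]
  piroday → peroday   [pre-rhotic lowering]
  peroday → peruday   [vowel merger]
  peruday → peruzay   [intervocalic lenition]
  giving Tonek peruzay.

peruzay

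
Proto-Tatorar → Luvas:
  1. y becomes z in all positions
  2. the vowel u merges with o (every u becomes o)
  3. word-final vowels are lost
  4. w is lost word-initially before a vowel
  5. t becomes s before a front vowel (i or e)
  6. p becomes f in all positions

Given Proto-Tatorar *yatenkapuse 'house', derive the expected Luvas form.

Luvas: *yatenkapuse > zatenkapuse > zatenkapose > zatenkapos > zasenkapos > zasenkafos  (by unconditioned shift, vowel merger, apocope, palatalisation, unconditioned shift)

zasenkafos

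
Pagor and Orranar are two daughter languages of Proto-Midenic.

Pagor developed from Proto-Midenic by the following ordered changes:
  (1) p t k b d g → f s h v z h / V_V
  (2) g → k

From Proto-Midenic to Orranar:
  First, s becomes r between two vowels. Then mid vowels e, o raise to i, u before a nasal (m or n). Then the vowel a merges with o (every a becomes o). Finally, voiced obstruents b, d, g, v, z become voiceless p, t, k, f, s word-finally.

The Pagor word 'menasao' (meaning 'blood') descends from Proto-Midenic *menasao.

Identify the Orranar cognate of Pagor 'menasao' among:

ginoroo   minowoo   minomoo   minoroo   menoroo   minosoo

Orranar: start from *menasao.
  rule 1 (rhotacism): menasao → menarao
  rule 2 (pre-nasal raising): menarao → minarao
  rule 3 (vowel merger): minarao → minoroo
  rule 4: no change — minoroo
  ⇒ Orranar minoroo

minoroo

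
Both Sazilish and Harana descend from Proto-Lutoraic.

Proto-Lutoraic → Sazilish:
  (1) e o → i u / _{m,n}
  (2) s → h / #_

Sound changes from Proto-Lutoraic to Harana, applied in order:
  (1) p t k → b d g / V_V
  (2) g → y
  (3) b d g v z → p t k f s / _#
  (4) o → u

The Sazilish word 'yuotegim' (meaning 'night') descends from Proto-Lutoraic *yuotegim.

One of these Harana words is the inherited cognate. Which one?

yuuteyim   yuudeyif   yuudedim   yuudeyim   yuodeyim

yuudeyim

Harana: start from *yuotegim.
  rule 1 (intervocalic voicing): yuotegim → yuodegim
  rule 2 (unconditioned shift): yuodegim → yuodeyim
  rule 3: no change — yuodeyim
  rule 4 (vowel merger): yuodeyim → yuudeyim
  ⇒ Harana yuudeyim
The other candidates each miss or misapply at least one Harana change.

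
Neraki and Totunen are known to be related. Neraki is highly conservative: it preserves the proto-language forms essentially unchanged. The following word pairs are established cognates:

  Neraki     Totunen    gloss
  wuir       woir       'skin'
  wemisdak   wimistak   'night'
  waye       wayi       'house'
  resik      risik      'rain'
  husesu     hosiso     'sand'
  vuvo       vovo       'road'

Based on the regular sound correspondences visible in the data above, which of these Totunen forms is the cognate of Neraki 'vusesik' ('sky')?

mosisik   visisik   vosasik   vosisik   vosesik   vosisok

husesu ~ hosiso — Neraki u corresponds to Totunen o after a consonant, before a consonant other than r, m, n, p, b, f, v.
resik ~ risik, husesu ~ hosiso — Neraki e corresponds to Totunen i after a consonant, before a consonant other than r, m, n, p, b, f, v.
Applying these to Neraki 'vusesik':
  vusesik → vosesik   (u→o after a consonant, before a consonant other than r, m, n, p, b, f, v)
  vosesik → vosisik   (e→i after a consonant, before a consonant other than r, m, n, p, b, f, v)
So the Totunen cognate is 'vosisik'.

vosisik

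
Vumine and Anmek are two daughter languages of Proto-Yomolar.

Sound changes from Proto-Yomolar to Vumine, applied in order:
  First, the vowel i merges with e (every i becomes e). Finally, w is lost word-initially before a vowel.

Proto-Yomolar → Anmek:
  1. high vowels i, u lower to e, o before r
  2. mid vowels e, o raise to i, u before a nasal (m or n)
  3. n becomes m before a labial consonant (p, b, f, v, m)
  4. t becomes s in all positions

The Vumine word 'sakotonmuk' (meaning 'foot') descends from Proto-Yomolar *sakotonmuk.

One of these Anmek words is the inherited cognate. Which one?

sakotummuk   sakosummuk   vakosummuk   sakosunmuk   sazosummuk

sakosummuk

Anmek: *sakotonmuk > sakotunmuk > sakotummuk > sakosummuk  (by pre-nasal raising, nasal place assimilation, unconditioned shift)
The other candidates each miss or misapply at least one Anmek change.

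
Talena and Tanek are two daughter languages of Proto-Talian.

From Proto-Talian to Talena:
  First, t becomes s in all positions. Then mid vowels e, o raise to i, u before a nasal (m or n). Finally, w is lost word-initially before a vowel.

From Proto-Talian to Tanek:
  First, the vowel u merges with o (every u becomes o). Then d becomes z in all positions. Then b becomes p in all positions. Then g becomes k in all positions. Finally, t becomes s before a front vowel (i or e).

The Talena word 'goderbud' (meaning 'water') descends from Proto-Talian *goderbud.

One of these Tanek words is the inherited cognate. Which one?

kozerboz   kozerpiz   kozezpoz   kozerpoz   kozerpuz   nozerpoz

Tanek: start from *goderbud.
  rule 1 (vowel merger): goderbud → goderbod
  rule 2 (unconditioned shift): goderbod → gozerboz
  rule 3 (unconditioned shift): gozerboz → gozerpoz
  rule 4 (unconditioned shift): gozerpoz → kozerpoz
  rule 5: no change — kozerpoz
  ⇒ Tanek kozerpoz

kozerpoz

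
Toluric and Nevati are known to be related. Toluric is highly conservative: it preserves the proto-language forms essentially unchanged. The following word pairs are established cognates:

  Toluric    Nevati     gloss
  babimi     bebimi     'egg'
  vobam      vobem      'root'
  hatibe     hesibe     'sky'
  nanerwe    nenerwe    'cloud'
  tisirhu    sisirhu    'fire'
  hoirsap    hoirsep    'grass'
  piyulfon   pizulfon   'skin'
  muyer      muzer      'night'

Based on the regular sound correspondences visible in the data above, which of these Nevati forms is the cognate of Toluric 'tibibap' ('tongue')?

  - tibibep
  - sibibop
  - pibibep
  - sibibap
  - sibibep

sibibep

tisirhu ~ sisirhu — Toluric t corresponds to Nevati s word-initially before a front vowel.
hoirsap ~ hoirsep — Toluric a corresponds to Nevati e after a consonant, before a labial obstruent.
Applying these to Toluric 'tibibap':
  tibibap → sibibap   (t→s word-initially before a front vowel)
  sibibap → sibibep   (a→e after a consonant, before a labial obstruent)
So the Nevati cognate is 'sibibep'.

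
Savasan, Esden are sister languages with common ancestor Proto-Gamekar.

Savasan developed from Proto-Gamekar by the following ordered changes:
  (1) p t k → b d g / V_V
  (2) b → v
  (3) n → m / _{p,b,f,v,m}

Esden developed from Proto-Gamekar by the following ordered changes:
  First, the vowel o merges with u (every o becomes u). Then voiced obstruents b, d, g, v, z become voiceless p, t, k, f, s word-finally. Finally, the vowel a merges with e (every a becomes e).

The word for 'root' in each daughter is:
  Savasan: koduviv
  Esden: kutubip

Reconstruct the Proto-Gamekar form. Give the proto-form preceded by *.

*kotubib

Position 2: Savasan has o, Esden has u. Savasan preserves o here (none of its changes turn any other segment into o), so the proto-segment is *o.
Position 3: Savasan has d, Esden has t. Taking the neighbouring segments as reconstructed: Savasan d could go back to *t or *d; Esden t can only go back to *t — the one source consistent with every daughter is *t.
Continuing position by position gives *kotubib; check it forward:
Savasan: *kotubib
  kotubib → kodubib   [intervocalic voicing]
  kodubib → koduviv   [unconditioned shift]
  koduviv (rule 3 does not apply)
  giving Savasan koduviv.
Esden: *kotubib
  kotubib → kutubib   [vowel merger]
  kutubib → kutubip   [final devoicing]
  kutubip (rule 3 does not apply)
  giving Esden kutubip.
No other proto-form is consistent with every reflex, so the reconstruction is *kotubib.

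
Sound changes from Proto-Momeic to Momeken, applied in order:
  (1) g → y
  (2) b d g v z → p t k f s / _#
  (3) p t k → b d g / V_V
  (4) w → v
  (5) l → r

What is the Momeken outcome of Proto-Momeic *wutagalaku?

Momeken: *wutagalaku
  wutagalaku → wutayalaku   [unconditioned shift]
  wutayalaku (rule 2 does not apply)
  wutayalaku → wudayalagu   [intervocalic voicing]
  wudayalagu → vudayalagu   [unconditioned shift]
  vudayalagu → vudayaragu   [unconditioned shift]
  giving Momeken vudayaragu.

vudayaragu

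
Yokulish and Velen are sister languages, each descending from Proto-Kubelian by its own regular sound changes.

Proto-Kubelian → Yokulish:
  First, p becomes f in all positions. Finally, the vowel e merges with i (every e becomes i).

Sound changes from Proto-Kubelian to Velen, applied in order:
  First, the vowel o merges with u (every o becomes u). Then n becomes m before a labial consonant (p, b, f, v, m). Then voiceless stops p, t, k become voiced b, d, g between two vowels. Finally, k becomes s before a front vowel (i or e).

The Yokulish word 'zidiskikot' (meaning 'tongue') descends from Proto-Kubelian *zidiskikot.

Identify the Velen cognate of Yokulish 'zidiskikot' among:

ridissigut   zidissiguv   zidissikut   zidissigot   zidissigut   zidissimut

Velen: *zidiskikot > zidiskikut > zidiskigut > zidissigut  (by vowel merger, intervocalic voicing, palatalisation)
Only 'zidissigut' matches the regular Velen development of *zidiskikot.

zidissigut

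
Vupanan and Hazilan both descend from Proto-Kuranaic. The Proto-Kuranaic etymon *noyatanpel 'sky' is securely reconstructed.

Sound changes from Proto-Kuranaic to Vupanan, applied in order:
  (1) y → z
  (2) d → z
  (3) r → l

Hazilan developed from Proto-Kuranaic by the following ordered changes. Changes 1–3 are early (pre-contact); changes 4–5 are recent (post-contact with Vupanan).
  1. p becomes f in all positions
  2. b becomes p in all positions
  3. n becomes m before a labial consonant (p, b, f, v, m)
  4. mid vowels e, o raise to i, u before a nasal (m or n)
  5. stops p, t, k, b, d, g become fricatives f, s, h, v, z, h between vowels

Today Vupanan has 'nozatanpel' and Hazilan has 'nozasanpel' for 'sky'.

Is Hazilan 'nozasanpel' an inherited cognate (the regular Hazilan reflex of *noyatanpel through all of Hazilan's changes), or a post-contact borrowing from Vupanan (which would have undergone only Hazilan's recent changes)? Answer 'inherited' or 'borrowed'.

If inherited, *noyatanpel would pass through all of Hazilan's changes:
Hazilan: *noyatanpel > noyatanfel > noyatamfel > noyasamfel  (by unconditioned shift, nasal place assimilation, intervocalic lenition)
If borrowed from Vupanan 'nozatanpel' after the early changes, it would undergo only the recent ones:
  rule 4 (pre-nasal raising): no change (nozatanpel)
  rule 5 (intervocalic lenition): nozatanpel → nozasanpel
  ⇒ as a loan: nozasanpel
Hazilan 'nozasanpel' matches the loan outcome 'nozasanpel', not the inherited 'noyasamfel' — it skipped the early Hazilan changes, so it was borrowed from Vupanan.

borrowed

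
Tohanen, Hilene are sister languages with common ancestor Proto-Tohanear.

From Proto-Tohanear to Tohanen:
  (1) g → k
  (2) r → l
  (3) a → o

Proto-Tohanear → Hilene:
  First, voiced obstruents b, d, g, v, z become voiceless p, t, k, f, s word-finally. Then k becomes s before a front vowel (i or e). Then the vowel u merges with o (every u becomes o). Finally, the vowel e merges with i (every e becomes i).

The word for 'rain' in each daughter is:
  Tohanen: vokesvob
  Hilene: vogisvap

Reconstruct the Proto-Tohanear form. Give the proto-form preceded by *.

*vogesvab

Position 7: Tohanen has o, Hilene has a. Hilene preserves a here (none of its changes turn any other segment into a), so the proto-segment is *a.
Position 3: Tohanen has k, Hilene has g. Hilene preserves g here (none of its changes turn any other segment into g), so the proto-segment is *g.
Verify the candidate proto-form against each daughter:
Tohanen: *vogesvab
  vogesvab → vokesvab   [unconditioned shift]
  vokesvab (rule 2 does not apply)
  vokesvab → vokesvob   [vowel merger]
  giving Tohanen vokesvob.
Hilene: *vogesvab
  vogesvab → vogesvap   [final devoicing]
  vogesvap (rule 2 does not apply)
  vogesvap (rule 3 does not apply)
  vogesvap → vogisvap   [vowel merger]
  giving Hilene vogisvap.
No other proto-form is consistent with every reflex, so the reconstruction is *vogesvab.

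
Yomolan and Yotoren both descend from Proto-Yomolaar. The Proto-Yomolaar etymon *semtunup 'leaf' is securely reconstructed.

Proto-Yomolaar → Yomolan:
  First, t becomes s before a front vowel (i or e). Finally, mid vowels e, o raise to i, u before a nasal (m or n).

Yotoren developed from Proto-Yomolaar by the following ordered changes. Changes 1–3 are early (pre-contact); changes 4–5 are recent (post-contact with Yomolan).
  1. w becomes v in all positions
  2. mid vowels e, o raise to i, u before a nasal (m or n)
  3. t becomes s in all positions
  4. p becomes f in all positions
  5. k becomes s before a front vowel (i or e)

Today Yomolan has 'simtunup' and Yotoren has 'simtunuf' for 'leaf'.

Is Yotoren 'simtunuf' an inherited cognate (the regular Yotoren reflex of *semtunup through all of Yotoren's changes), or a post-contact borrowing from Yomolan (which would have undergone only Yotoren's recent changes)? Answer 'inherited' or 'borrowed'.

If inherited, *semtunup would pass through all of Yotoren's changes:
Yotoren: *semtunup
  semtunup (rule 1 does not apply)
  semtunup → simtunup   [pre-nasal raising]
  simtunup → simsunup   [unconditioned shift]
  simsunup → simsunuf   [unconditioned shift]
  simsunuf (rule 5 does not apply)
  giving Yotoren simsunuf.
If borrowed from Yomolan 'simtunup' after the early changes, it would undergo only the recent ones:
  rule 4 (unconditioned shift): simtunup → simtunuf
  rule 5 (palatalisation): no change (simtunuf)
  ⇒ as a loan: simtunuf
Yotoren 'simtunuf' matches the loan outcome 'simtunuf', not the inherited 'simsunuf' — it skipped the early Yotoren changes, so it was borrowed from Yomolan.

borrowed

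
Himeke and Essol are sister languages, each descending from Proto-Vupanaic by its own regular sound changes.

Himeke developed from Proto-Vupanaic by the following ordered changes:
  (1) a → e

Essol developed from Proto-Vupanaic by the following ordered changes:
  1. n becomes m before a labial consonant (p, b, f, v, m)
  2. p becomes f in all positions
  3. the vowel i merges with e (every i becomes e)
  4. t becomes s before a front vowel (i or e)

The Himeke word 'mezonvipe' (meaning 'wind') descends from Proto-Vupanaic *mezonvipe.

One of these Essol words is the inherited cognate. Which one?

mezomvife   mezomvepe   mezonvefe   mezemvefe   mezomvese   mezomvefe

Essol: *mezonvipe
  mezonvipe → mezomvipe   [nasal place assimilation]
  mezomvipe → mezomvife   [unconditioned shift]
  mezomvife → mezomvefe   [vowel merger]
  mezomvefe (rule 4 does not apply)
  giving Essol mezomvefe.
Only 'mezomvefe' matches the regular Essol development of *mezonvipe.

mezomvefe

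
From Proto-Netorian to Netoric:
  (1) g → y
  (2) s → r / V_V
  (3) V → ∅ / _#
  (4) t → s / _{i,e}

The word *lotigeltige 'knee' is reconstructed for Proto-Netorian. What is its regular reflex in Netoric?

Netoric: *lotigeltige
  lotigeltige → lotiyeltiye   [unconditioned shift]
  lotiyeltiye (rule 2 does not apply)
  lotiyeltiye → lotiyeltiy   [apocope]
  lotiyeltiy → losiyelsiy   [palatalisation]
  giving Netoric losiyelsiy.

losiyelsiy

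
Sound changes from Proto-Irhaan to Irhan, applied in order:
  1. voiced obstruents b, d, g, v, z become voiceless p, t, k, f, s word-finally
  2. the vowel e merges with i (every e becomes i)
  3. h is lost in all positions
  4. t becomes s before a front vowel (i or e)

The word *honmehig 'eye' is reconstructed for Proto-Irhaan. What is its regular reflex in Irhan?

Irhan: *honmehig > honmehik > honmihik > onmiik  (by final devoicing, vowel merger, h-loss)

onmiik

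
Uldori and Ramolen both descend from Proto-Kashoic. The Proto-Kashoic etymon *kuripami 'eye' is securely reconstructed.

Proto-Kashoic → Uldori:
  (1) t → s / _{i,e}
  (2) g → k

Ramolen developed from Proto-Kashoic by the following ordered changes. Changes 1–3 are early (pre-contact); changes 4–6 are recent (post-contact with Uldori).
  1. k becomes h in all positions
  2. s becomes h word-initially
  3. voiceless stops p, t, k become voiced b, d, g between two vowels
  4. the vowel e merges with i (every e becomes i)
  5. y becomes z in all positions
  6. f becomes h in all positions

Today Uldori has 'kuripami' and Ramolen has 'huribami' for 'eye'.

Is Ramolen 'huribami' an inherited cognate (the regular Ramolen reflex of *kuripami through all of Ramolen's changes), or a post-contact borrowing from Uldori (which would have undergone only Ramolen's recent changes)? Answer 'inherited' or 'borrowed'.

inherited

If inherited, *kuripami would pass through all of Ramolen's changes:
Ramolen: start from *kuripami.
  rule 1 (unconditioned shift): kuripami → huripami
  rule 2: no change — huripami
  rule 3 (intervocalic voicing): huripami → huribami
  rule 4: no change — huribami
  rule 5: no change — huribami
  rule 6: no change — huribami
  ⇒ Ramolen huribami
If borrowed from Uldori 'kuripami' after the early changes, it would undergo only the recent ones:
  rule 4 (vowel merger): no change (kuripami)
  rule 5 (unconditioned shift): no change (kuripami)
  rule 6 (unconditioned shift): no change (kuripami)
  ⇒ as a loan: kuripami
Ramolen 'huribami' matches the inherited outcome exactly, so it is an inherited cognate, not a loan.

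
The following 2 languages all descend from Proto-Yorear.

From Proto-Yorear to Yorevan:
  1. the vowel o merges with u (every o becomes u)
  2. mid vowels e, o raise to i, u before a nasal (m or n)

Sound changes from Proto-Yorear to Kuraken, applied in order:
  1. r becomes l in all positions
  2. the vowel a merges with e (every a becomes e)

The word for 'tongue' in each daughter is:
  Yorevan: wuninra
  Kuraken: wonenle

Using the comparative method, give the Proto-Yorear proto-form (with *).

Position 6: Yorevan has r, Kuraken has l. Yorevan preserves r here (none of its changes turn any other segment into r), so the proto-segment is *r.
Position 7: Yorevan has a, Kuraken has e. Yorevan preserves a here (none of its changes turn any other segment into a), so the proto-segment is *a.
Verify the candidate proto-form against each daughter:
Yorevan: *wonenra > wunenra > wuninra  (by vowel merger, pre-nasal raising)
Kuraken: *wonenra
  wonenra → wonenla   [unconditioned shift]
  wonenla → wonenle   [vowel merger]
  giving Kuraken wonenle.
*wonenra is the unique common source.

*wonenra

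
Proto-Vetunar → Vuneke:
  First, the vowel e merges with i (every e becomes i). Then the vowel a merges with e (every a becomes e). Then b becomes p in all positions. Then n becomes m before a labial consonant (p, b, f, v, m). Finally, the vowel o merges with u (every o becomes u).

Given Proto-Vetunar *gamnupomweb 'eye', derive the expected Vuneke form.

gemnupumwip

Vuneke: *gamnupomweb > gamnupomwib > gemnupomwib > gemnupomwip > gemnupumwip  (by vowel merger, vowel merger, unconditioned shift, vowel merger)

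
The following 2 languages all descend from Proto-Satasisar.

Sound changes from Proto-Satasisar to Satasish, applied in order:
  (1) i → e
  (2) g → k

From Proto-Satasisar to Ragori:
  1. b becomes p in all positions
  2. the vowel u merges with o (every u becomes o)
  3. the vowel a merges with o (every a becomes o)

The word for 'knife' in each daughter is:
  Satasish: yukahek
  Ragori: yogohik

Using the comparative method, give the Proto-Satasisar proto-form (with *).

Position 2: Satasish has u, Ragori has o. Satasish preserves u here (none of its changes turn any other segment into u), so the proto-segment is *u.
Position 6: Satasish has e, Ragori has i. Ragori preserves i here (none of its changes turn any other segment into i), so the proto-segment is *i.
Position 3: Satasish has k, Ragori has g. Ragori preserves g here (none of its changes turn any other segment into g), so the proto-segment is *g.
Verify the candidate proto-form against each daughter:
Satasish: *yugahik
  yugahik → yugahek   [vowel merger]
  yugahek → yukahek   [unconditioned shift]
  giving Satasish yukahek.
Ragori: *yugahik > yogahik > yogohik  (by vowel merger, vowel merger)
No other proto-form is consistent with every reflex, so the reconstruction is *yugahik.

*yugahik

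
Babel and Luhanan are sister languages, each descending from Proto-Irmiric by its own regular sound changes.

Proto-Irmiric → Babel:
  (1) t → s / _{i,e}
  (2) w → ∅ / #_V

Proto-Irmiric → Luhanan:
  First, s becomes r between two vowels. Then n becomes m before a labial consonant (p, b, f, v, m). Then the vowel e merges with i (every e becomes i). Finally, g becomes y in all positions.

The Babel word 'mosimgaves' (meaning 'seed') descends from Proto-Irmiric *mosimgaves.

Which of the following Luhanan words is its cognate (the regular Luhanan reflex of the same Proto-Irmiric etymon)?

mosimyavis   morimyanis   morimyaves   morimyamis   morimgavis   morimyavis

morimyavis

Luhanan: start from *mosimgaves.
  rule 1 (rhotacism): mosimgaves → morimgaves
  rule 2: no change — morimgaves
  rule 3 (vowel merger): morimgaves → morimgavis
  rule 4 (unconditioned shift): morimgavis → morimyavis
  ⇒ Luhanan morimyavis
The other candidates each miss or misapply at least one Luhanan change.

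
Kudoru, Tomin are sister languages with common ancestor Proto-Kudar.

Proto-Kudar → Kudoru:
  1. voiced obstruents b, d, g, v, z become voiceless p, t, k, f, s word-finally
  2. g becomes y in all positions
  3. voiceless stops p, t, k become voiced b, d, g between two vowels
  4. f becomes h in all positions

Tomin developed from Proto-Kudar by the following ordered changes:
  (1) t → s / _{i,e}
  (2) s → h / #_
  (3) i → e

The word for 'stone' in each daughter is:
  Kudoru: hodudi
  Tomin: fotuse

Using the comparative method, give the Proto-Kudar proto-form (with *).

Position 1: Kudoru has h, Tomin has f. Tomin preserves f here (none of its changes turn any other segment into f), so the proto-segment is *f.
Position 3: Kudoru has d, Tomin has t. Tomin preserves t here (none of its changes turn any other segment into t), so the proto-segment is *t.
This points to *fotuti. Verify forward in each daughter:
Kudoru: *fotuti
  fotuti (rule 1 does not apply)
  fotuti (rule 2 does not apply)
  fotuti → fodudi   [intervocalic voicing]
  fodudi → hodudi   [unconditioned shift]
  giving Kudoru hodudi.
Tomin: start from *fotuti.
  rule 1 (palatalisation): fotuti → fotusi
  rule 2: no change — fotusi
  rule 3 (vowel merger): fotusi → fotuse
  ⇒ Tomin fotuse
*fotuti is the unique common source.

*fotuti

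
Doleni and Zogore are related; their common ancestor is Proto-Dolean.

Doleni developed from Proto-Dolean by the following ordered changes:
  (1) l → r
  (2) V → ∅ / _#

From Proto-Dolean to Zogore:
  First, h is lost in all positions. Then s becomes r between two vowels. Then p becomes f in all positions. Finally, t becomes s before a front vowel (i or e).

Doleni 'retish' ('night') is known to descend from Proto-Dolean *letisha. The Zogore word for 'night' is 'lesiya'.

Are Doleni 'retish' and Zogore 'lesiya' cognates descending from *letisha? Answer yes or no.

no

Derive the expected Zogore reflex of *letisha:
Zogore: *letisha > letisa > letira > lesira  (by h-loss, rhotacism, palatalisation)
The regular Zogore reflex would be 'lesira', but the attested form is 'lesiya'. The correspondence is irregular, so they are not cognates (the Zogore form has a different source).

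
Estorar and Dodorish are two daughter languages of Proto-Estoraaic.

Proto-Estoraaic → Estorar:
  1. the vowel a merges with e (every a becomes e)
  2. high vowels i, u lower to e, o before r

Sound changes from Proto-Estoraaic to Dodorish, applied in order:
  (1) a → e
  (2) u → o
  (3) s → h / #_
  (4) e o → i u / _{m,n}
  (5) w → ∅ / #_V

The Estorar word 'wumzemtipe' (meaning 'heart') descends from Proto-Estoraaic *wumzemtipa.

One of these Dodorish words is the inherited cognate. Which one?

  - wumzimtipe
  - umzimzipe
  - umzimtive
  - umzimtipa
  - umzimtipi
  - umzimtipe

umzimtipe

Dodorish: *wumzemtipa > wumzemtipe > womzemtipe > wumzimtipe > umzimtipe  (by vowel merger, vowel merger, pre-nasal raising, glide loss)
The other candidates each miss or misapply at least one Dodorish change.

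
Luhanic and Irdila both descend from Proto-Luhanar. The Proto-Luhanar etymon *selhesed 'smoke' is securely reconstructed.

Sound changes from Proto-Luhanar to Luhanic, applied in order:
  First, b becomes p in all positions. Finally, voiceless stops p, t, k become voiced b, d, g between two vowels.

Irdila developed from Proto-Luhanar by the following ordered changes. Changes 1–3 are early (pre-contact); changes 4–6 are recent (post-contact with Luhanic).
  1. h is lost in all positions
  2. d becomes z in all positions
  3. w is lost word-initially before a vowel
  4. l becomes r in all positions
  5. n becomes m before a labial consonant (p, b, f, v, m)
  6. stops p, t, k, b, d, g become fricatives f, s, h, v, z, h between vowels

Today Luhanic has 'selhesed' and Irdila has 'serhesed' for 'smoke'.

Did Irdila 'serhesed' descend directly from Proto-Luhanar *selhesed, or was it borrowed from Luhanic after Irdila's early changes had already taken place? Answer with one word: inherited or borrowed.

borrowed

If inherited, *selhesed would pass through all of Irdila's changes:
Irdila: *selhesed > selesed > selesez > seresez  (by h-loss, unconditioned shift, unconditioned shift)
If borrowed from Luhanic 'selhesed' after the early changes, it would undergo only the recent ones:
  rule 4 (unconditioned shift): selhesed → serhesed
  rule 5 (nasal place assimilation): no change (serhesed)
  rule 6 (intervocalic lenition): no change (serhesed)
  ⇒ as a loan: serhesed
Irdila 'serhesed' matches the loan outcome 'serhesed', not the inherited 'seresez' — it skipped the early Irdila changes, so it was borrowed from Luhanic.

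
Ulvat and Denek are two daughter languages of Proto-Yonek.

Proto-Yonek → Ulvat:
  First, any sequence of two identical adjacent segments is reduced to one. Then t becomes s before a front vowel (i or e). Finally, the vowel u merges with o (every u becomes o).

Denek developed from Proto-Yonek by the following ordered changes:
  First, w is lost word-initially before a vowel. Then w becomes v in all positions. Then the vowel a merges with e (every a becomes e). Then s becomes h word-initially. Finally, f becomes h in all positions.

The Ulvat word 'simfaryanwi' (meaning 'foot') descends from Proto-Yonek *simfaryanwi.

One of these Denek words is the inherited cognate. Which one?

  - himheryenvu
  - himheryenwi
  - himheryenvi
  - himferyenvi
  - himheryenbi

Denek: *simfaryanwi > simfaryanvi > simferyenvi > himferyenvi > himheryenvi  (by unconditioned shift, vowel merger, debuccalisation, unconditioned shift)
Only 'himheryenvi' matches the regular Denek development of *simfaryanwi.

himheryenvi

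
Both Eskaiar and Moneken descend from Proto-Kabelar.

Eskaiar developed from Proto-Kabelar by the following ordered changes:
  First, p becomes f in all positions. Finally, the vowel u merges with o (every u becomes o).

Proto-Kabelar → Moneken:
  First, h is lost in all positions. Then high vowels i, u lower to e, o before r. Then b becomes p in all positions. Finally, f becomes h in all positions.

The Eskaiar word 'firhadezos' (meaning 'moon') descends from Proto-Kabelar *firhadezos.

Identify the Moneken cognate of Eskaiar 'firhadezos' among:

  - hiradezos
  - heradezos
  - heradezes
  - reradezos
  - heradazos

Moneken: *firhadezos > firadezos > feradezos > heradezos  (by h-loss, pre-rhotic lowering, unconditioned shift)
The other candidates each miss or misapply at least one Moneken change.

heradezos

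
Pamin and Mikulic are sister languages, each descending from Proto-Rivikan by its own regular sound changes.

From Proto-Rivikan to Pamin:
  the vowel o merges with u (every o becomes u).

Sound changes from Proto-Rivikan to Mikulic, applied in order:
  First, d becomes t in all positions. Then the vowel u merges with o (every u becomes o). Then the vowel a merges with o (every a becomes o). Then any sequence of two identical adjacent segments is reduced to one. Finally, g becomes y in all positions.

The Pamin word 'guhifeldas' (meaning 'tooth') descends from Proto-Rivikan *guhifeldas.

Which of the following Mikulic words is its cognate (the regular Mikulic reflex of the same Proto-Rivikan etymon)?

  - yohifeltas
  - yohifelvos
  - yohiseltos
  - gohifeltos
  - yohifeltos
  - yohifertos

Mikulic: *guhifeldas > guhifeltas > gohifeltas > gohifeltos > yohifeltos  (by unconditioned shift, vowel merger, vowel merger, unconditioned shift)

yohifeltos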